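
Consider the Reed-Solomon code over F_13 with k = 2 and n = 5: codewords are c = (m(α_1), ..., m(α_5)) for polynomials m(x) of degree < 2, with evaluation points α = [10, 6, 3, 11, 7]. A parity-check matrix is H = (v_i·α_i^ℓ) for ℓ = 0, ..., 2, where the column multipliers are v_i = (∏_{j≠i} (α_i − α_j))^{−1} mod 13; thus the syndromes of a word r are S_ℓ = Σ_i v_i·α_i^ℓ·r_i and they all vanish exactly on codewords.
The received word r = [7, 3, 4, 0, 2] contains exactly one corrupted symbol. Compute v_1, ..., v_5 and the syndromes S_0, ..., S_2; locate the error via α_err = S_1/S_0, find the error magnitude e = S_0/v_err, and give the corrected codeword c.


S = (4, 11, 1), error at position 2, error magnitude e = 7, c = [7, 9, 4, 0, 2].

Step 1: column multipliers v_i = (∏_{j≠i}(α_i − α_j))^{−1} mod 13.
  i = 1 (α = 10): (10−6)(10−3)(10−11)(10−7) = 4·7·(−1)·3 = −84 ≡ 7, so v_1 = 7^{−1} = 2 (mod 13).
  i = 2 (α = 6): (6−10)(6−3)(6−11)(6−7) = (−4)·3·(−5)·(−1) = −60 ≡ 5, so v_2 = 5^{−1} = 8 (mod 13).
  i = 3 (α = 3): (3−10)(3−6)(3−11)(3−7) = (−7)·(−3)·(−8)·(−4) = 672 ≡ 9, so v_3 = 9^{−1} = 3 (mod 13).
  i = 4 (α = 11): (11−10)(11−6)(11−3)(11−7) = 1·5·8·4 = 160 ≡ 4, so v_4 = 4^{−1} = 10 (mod 13).
  i = 5 (α = 7): (7−10)(7−6)(7−3)(7−11) = (−3)·1·4·(−4) = 48 ≡ 9, so v_5 = 9^{−1} = 3 (mod 13).
  v = [2, 8, 3, 10, 3].
Step 2: syndromes of r = [7, 3, 4, 0, 2] (all sums mod 13).
  S_0 = Σ v_i r_i = 2·7 + 8·3 + 3·4 + 10·0 + 3·2 = 56 ≡ 4.
  S_1 = Σ v_i α_i r_i = 2·10·7 + 8·6·3 + 3·3·4 + 10·11·0 + 3·7·2 = 362 ≡ 11.
  α_i^2 mod 13 = [9, 10, 9, 4, 10].
  S_2 = Σ v_i α_i^2 r_i = 2·9·7 + 8·10·3 + 3·9·4 + 10·4·0 + 3·10·2 = 534 ≡ 1.
  S = (4, 11, 1) ≠ 0, so r is not a codeword (an error is present).
Step 3: locate the error. For a single error e at position i, S_ℓ = v_i·e·α_i^ℓ, so α_err = S_1/S_0.
  S_0^{−1} = 4^{−1} = 10 (mod 13), so α_err = 11·10 = 110 ≡ 6 = α_2. Error position i = 2.
  Consistency check: S_2/S_1 = 1·6 = 6 ≡ 6 = α_err ✓ (single-error assumption holds).
Step 4: error magnitude e = S_0/v_2 = S_0·∏_{j≠2}(α_2 − α_j) = 4·5 = 20 ≡ 7 (mod 13).
Step 5: correct position 2: c_2 = r_2 − e = 3 − 7 ≡ 9 (mod 13). Hence c = [7, 9, 4, 0, 2].
  Check: interpolating c through the α_i gives m(x) = 12 + 6·x (degree < 2) with m(α_i) = c_i for every i, so c is indeed a codeword.


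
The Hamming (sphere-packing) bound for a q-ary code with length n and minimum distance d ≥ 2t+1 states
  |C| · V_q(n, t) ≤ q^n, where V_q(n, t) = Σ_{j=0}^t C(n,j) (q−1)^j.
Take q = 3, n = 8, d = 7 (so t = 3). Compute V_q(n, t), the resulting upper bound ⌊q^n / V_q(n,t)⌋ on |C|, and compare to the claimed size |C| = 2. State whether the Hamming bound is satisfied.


V_q(n, t) = 577, q^n = 6561, Hamming bound = 11, |C| = 2 ≤ bound (satisfied).

Step 1: Compute V_q(n, t) = Σ_{j=0}^3 C(n, j) (q−1)^j.
  j = 0: C(8,0)·(2)^0 = 1·1 = 1.
  j = 1: C(8,1)·(2)^1 = 8·2 = 16.
  j = 2: C(8,2)·(2)^2 = 28·4 = 112.
  j = 3: C(8,3)·(2)^3 = 56·8 = 448.
  V_q(n, t) = 1 + 16 + 112 + 448 = 577.
Step 2: q^n = 3^8 = 6561.
Step 3: Hamming bound ⌊q^n / V_q(n,t)⌋ = ⌊6561/577⌋ = 11.
Step 4: Compare |C| = 2 to 11: satisfied.
The claimed |C| lies below the Hamming bound.


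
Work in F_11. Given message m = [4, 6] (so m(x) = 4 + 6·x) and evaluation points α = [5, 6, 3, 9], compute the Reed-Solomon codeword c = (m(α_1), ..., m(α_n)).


c = [1, 7, 0, 3]

Message polynomial: m(x) = 4 + 6·x (mod 11).
For each evaluation point α_i, compute m(α_i) mod 11:
  α_1 = 5: Horner steps 6 → 1, so m(5) = 1.
  α_2 = 6: Horner steps 6 → 7, so m(6) = 7.
  α_3 = 3: Horner steps 6 → 0, so m(3) = 0.
  α_4 = 9: Horner steps 6 → 3, so m(9) = 3.
Codeword c = [1, 7, 0, 3] ∈ F_11^4.


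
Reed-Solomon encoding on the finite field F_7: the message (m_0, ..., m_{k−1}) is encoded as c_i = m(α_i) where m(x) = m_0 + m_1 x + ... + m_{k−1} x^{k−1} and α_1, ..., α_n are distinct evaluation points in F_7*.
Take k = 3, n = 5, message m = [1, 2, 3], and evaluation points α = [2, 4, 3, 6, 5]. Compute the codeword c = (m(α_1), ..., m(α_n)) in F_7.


c = [3, 1, 6, 2, 2]

Message polynomial: m(x) = 1 + 2·x + 3·x^2 (mod 7).
For each evaluation point α_i, compute m(α_i) mod 7:
  α_1 = 2: Horner steps 3 → 1 → 3, so m(2) = 3.
  α_2 = 4: Horner steps 3 → 0 → 1, so m(4) = 1.
  α_3 = 3: Horner steps 3 → 4 → 6, so m(3) = 6.
  α_4 = 6: Horner steps 3 → 6 → 2, so m(6) = 2.
  α_5 = 5: Horner steps 3 → 3 → 2, so m(5) = 2.
Codeword c = [3, 1, 6, 2, 2] ∈ F_7^5.


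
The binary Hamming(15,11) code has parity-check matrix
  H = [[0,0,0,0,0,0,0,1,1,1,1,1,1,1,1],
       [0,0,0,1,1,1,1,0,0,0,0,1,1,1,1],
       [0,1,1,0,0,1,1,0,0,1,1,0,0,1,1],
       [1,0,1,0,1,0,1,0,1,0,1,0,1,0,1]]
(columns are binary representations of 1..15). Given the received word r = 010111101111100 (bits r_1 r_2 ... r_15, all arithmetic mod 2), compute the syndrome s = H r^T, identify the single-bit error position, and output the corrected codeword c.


s = (1, 0, 1, 1)^T, error position = 11, corrected codeword c = 010111101101100

Compute s = H r^T mod 2 one row at a time:
  s_1 = 0 + 1 + 1 + 1 + 1 + 1 + 0 + 0 = 5 ≡ 1 (mod 2).
  s_2 = 1 + 1 + 1 + 1 + 1 + 1 + 0 + 0 = 6 ≡ 0 (mod 2).
  s_3 = 1 + 0 + 1 + 1 + 1 + 1 + 0 + 0 = 5 ≡ 1 (mod 2).
  s_4 = 0 + 0 + 1 + 1 + 1 + 1 + 1 + 0 = 5 ≡ 1 (mod 2).
s = (1, 0, 1, 1)^T — this equals column 11 of H (binary 1011), so error is at position 11.
Correct: flip bit 11 of r = 010111101111100 to get c = 010111101101100.


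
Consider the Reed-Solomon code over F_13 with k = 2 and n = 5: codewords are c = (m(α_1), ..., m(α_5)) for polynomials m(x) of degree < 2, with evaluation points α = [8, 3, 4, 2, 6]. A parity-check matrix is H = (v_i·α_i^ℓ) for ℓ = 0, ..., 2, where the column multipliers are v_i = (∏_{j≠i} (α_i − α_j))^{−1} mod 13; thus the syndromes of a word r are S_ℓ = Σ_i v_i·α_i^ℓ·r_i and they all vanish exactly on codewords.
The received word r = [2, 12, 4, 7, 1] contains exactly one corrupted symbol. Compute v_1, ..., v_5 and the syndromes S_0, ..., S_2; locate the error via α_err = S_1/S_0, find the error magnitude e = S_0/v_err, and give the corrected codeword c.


S = (5, 1, 8), error at position 1, error magnitude e = 4, c = [11, 12, 4, 7, 1].

Step 1: column multipliers v_i = (∏_{j≠i}(α_i − α_j))^{−1} mod 13.
  i = 1 (α = 8): (8−3)(8−4)(8−2)(8−6) = 5·4·6·2 = 240 ≡ 6, so v_1 = 6^{−1} = 11 (mod 13).
  i = 2 (α = 3): (3−8)(3−4)(3−2)(3−6) = (−5)·(−1)·1·(−3) = −15 ≡ 11, so v_2 = 11^{−1} = 6 (mod 13).
  i = 3 (α = 4): (4−8)(4−3)(4−2)(4−6) = (−4)·1·2·(−2) = 16 ≡ 3, so v_3 = 3^{−1} = 9 (mod 13).
  i = 4 (α = 2): (2−8)(2−3)(2−4)(2−6) = (−6)·(−1)·(−2)·(−4) = 48 ≡ 9, so v_4 = 9^{−1} = 3 (mod 13).
  i = 5 (α = 6): (6−8)(6−3)(6−4)(6−2) = (−2)·3·2·4 = −48 ≡ 4, so v_5 = 4^{−1} = 10 (mod 13).
  v = [11, 6, 9, 3, 10].
Step 2: syndromes of r = [2, 12, 4, 7, 1] (all sums mod 13).
  S_0 = Σ v_i r_i = 11·2 + 6·12 + 9·4 + 3·7 + 10·1 = 161 ≡ 5.
  S_1 = Σ v_i α_i r_i = 11·8·2 + 6·3·12 + 9·4·4 + 3·2·7 + 10·6·1 = 638 ≡ 1.
  α_i^2 mod 13 = [12, 9, 3, 4, 10].
  S_2 = Σ v_i α_i^2 r_i = 11·12·2 + 6·9·12 + 9·3·4 + 3·4·7 + 10·10·1 = 1204 ≡ 8.
  S = (5, 1, 8) ≠ 0, so r is not a codeword (an error is present).
Step 3: locate the error. For a single error e at position i, S_ℓ = v_i·e·α_i^ℓ, so α_err = S_1/S_0.
  S_0^{−1} = 5^{−1} = 8 (mod 13), so α_err = 1·8 = 8 ≡ 8 = α_1. Error position i = 1.
  Consistency check: S_2/S_1 = 8·1 = 8 ≡ 8 = α_err ✓ (single-error assumption holds).
Step 4: error magnitude e = S_0/v_1 = S_0·∏_{j≠1}(α_1 − α_j) = 5·6 = 30 ≡ 4 (mod 13).
Step 5: correct position 1: c_1 = r_1 − e = 2 − 4 ≡ 11 (mod 13). Hence c = [11, 12, 4, 7, 1].
  Check: interpolating c through the α_i gives m(x) = 10 + 5·x (degree < 2) with m(α_i) = c_i for every i, so c is indeed a codeword.


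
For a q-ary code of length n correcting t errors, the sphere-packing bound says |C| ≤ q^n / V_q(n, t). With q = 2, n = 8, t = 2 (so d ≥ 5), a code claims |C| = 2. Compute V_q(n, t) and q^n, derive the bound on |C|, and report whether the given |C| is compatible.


V_q(n, t) = 37, q^n = 256, Hamming bound = 6, |C| = 2 ≤ bound (satisfied).

Step 1: Compute V_q(n, t) = Σ_{j=0}^2 C(n, j) (q−1)^j.
  j = 0: C(8,0)·(1)^0 = 1·1 = 1.
  j = 1: C(8,1)·(1)^1 = 8·1 = 8.
  j = 2: C(8,2)·(1)^2 = 28·1 = 28.
  V_q(n, t) = 1 + 8 + 28 = 37.
Step 2: q^n = 2^8 = 256.
Step 3: Hamming bound ⌊q^n / V_q(n,t)⌋ = ⌊256/37⌋ = 6.
Step 4: Compare |C| = 2 to 6: satisfied.
The claimed |C| lies below the Hamming bound.


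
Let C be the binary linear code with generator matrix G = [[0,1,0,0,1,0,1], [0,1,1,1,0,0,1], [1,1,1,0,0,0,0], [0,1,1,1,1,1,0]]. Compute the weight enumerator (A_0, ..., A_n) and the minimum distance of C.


Weight distribution: A_0 = 1, A_2 = 1, A_3 = 6, A_4 = 5, A_5 = 2, A_6 = 1. Minimum distance d = 2.

Enumerate all 2^4 = 16 messages m ∈ F_2^4.
For each, compute codeword c = mG in F_2^7, then tally its weight.
  m = 0000 → c = 0000000, weight = 0.
  m = 1000 → c = 0100101, weight = 3.
  m = 0100 → c = 0111001, weight = 4.
  m = 1100 → c = 0011100, weight = 3.
  m = 0010 → c = 1110000, weight = 3.
  m = 1010 → c = 1010101, weight = 4.
  m = 0110 → c = 1001001, weight = 3.
  m = 1110 → c = 1101100, weight = 4.
  m = 0001 → c = 0111110, weight = 5.
  m = 1001 → c = 0011011, weight = 4.
  m = 0101 → c = 0000111, weight = 3.
  m = 1101 → c = 0100010, weight = 2.
  m = 0011 → c = 1001110, weight = 4.
  m = 1011 → c = 1101011, weight = 5.
  m = 0111 → c = 1110111, weight = 6.
  m = 1111 → c = 1010010, weight = 3.
Tally weights:
  weight 0: 1 codewords.
  weight 2: 1 codewords.
  weight 3: 6 codewords.
  weight 4: 5 codewords.
  weight 5: 2 codewords.
  weight 6: 1 codewords.
Minimum distance d = smallest w > 0 with A_w > 0 = 2.
Sanity: Σ A_w = 16 = 2^4 = 16 ✓.


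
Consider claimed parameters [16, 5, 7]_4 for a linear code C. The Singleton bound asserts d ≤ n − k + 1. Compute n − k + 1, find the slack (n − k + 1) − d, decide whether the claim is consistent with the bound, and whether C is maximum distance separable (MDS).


Singleton RHS = n − k + 1 = 12, slack = 5, bound satisfied, not MDS.

Singleton bound: d ≤ n − k + 1.
Here n = 16, k = 5, so n − k + 1 = 12.
Given d = 7, check d ≤ 12: YES.
Slack = (n − k + 1) − d = 5.
The code is NOT MDS (slack = 5 > 0).
Description: the claimed parameters are [16, 5, 7]_4; such a code would be non-MDS.


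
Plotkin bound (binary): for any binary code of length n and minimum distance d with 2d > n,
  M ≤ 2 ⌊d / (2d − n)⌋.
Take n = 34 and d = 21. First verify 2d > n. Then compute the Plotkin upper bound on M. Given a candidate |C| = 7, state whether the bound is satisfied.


Plotkin bound M ≤ 4; given |C| = 7 > bound (violated).

Check applicability: 2d = 42, n = 34.
2d − n = 8 > 0, so Plotkin applies.
Compute d/(2d−n) = 21/8 ≈ 2.6250.
⌊d/(2d−n)⌋ = 2.
Plotkin bound: M ≤ 2·2 = 4.
Given |C| = 7, check: VIOLATED.
This |C| is above the Plotkin bound, so no binary code with n = 34, d = 21 and 7 codewords exists.


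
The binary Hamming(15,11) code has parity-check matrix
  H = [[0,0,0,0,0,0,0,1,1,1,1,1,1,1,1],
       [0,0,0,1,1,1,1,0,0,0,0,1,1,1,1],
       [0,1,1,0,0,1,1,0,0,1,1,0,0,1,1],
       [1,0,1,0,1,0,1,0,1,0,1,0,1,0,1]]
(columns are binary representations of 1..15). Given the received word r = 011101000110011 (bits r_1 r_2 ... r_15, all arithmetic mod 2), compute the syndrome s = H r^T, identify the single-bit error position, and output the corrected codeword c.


s = (0, 0, 1, 1)^T, error position = 3, corrected codeword c = 010101000110011

Compute s = H r^T mod 2 one row at a time:
  s_1 = 0 + 0 + 1 + 1 + 0 + 0 + 1 + 1 = 4 ≡ 0 (mod 2).
  s_2 = 1 + 0 + 1 + 0 + 0 + 0 + 1 + 1 = 4 ≡ 0 (mod 2).
  s_3 = 1 + 1 + 1 + 0 + 1 + 1 + 1 + 1 = 7 ≡ 1 (mod 2).
  s_4 = 0 + 1 + 0 + 0 + 0 + 1 + 0 + 1 = 3 ≡ 1 (mod 2).
s = (0, 0, 1, 1)^T — this equals column 3 of H (binary 0011), so error is at position 3.
Correct: flip bit 3 of r = 011101000110011 to get c = 010101000110011.


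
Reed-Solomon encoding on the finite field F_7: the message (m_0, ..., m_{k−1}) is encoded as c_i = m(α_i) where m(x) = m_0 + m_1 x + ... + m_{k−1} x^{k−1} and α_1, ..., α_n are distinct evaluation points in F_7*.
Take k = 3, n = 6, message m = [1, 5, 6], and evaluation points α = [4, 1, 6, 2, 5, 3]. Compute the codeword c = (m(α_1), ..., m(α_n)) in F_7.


c = [5, 5, 2, 0, 1, 0]

Message polynomial: m(x) = 1 + 5·x + 6·x^2 (mod 7).
For each evaluation point α_i, compute m(α_i) mod 7:
  α_1 = 4: Horner steps 6 → 1 → 5, so m(4) = 5.
  α_2 = 1: Horner steps 6 → 4 → 5, so m(1) = 5.
  α_3 = 6: Horner steps 6 → 6 → 2, so m(6) = 2.
  α_4 = 2: Horner steps 6 → 3 → 0, so m(2) = 0.
  α_5 = 5: Horner steps 6 → 0 → 1, so m(5) = 1.
  α_6 = 3: Horner steps 6 → 2 → 0, so m(3) = 0.
Codeword c = [5, 5, 2, 0, 1, 0] ∈ F_7^6.


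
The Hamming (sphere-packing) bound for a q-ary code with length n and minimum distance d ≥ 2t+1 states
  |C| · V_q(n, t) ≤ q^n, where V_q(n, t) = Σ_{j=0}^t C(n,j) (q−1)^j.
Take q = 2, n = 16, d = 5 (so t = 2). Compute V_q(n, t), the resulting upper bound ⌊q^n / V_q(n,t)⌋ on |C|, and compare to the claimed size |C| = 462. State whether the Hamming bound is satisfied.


V_q(n, t) = 137, q^n = 65536, Hamming bound = 478, |C| = 462 ≤ bound (satisfied).

Step 1: Compute V_q(n, t) = Σ_{j=0}^2 C(n, j) (q−1)^j.
  j = 0: C(16,0)·(1)^0 = 1·1 = 1.
  j = 1: C(16,1)·(1)^1 = 16·1 = 16.
  j = 2: C(16,2)·(1)^2 = 120·1 = 120.
  V_q(n, t) = 1 + 16 + 120 = 137.
Step 2: q^n = 2^16 = 65536.
Step 3: Hamming bound ⌊q^n / V_q(n,t)⌋ = ⌊65536/137⌋ = 478.
Step 4: Compare |C| = 462 to 478: satisfied.
The claimed |C| lies below the Hamming bound.


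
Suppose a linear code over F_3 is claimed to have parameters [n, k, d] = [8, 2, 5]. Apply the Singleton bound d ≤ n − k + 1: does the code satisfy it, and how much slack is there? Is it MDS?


Singleton RHS = n − k + 1 = 7, slack = 2, bound satisfied, not MDS.

Singleton bound: d ≤ n − k + 1.
Here n = 8, k = 2, so n − k + 1 = 7.
Given d = 5, check d ≤ 7: YES.
Slack = (n − k + 1) − d = 2.
The code is NOT MDS (slack = 2 > 0).
Description: the claimed parameters are [8, 2, 5]_3; such a code would be non-MDS.


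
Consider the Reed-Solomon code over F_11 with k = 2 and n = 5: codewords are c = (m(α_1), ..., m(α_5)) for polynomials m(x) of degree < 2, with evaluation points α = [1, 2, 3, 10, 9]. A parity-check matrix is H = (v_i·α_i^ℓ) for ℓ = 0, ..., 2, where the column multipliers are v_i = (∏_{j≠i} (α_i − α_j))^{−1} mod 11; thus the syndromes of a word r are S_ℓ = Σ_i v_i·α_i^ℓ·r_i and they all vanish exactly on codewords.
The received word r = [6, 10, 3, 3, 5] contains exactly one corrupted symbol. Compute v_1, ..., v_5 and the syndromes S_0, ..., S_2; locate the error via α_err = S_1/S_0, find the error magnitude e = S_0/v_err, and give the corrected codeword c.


S = (3, 8, 3), error at position 4, error magnitude e = 5, c = [6, 10, 3, 9, 5].

Step 1: column multipliers v_i = (∏_{j≠i}(α_i − α_j))^{−1} mod 11.
  i = 1 (α = 1): (1−2)(1−3)(1−10)(1−9) = (−1)·(−2)·(−9)·(−8) = 144 ≡ 1, so v_1 = 1^{−1} = 1 (mod 11).
  i = 2 (α = 2): (2−1)(2−3)(2−10)(2−9) = 1·(−1)·(−8)·(−7) = −56 ≡ 10, so v_2 = 10^{−1} = 10 (mod 11).
  i = 3 (α = 3): (3−1)(3−2)(3−10)(3−9) = 2·1·(−7)·(−6) = 84 ≡ 7, so v_3 = 7^{−1} = 8 (mod 11).
  i = 4 (α = 10): (10−1)(10−2)(10−3)(10−9) = 9·8·7·1 = 504 ≡ 9, so v_4 = 9^{−1} = 5 (mod 11).
  i = 5 (α = 9): (9−1)(9−2)(9−3)(9−10) = 8·7·6·(−1) = −336 ≡ 5, so v_5 = 5^{−1} = 9 (mod 11).
  v = [1, 10, 8, 5, 9].
Step 2: syndromes of r = [6, 10, 3, 3, 5] (all sums mod 11).
  S_0 = Σ v_i r_i = 1·6 + 10·10 + 8·3 + 5·3 + 9·5 = 190 ≡ 3.
  S_1 = Σ v_i α_i r_i = 1·1·6 + 10·2·10 + 8·3·3 + 5·10·3 + 9·9·5 = 833 ≡ 8.
  α_i^2 mod 11 = [1, 4, 9, 1, 4].
  S_2 = Σ v_i α_i^2 r_i = 1·1·6 + 10·4·10 + 8·9·3 + 5·1·3 + 9·4·5 = 817 ≡ 3.
  S = (3, 8, 3) ≠ 0, so r is not a codeword (an error is present).
Step 3: locate the error. For a single error e at position i, S_ℓ = v_i·e·α_i^ℓ, so α_err = S_1/S_0.
  S_0^{−1} = 3^{−1} = 4 (mod 11), so α_err = 8·4 = 32 ≡ 10 = α_4. Error position i = 4.
  Consistency check: S_2/S_1 = 3·7 = 21 ≡ 10 = α_err ✓ (single-error assumption holds).
Step 4: error magnitude e = S_0/v_4 = S_0·∏_{j≠4}(α_4 − α_j) = 3·9 = 27 ≡ 5 (mod 11).
Step 5: correct position 4: c_4 = r_4 − e = 3 − 5 ≡ 9 (mod 11). Hence c = [6, 10, 3, 9, 5].
  Check: interpolating c through the α_i gives m(x) = 2 + 4·x (degree < 2) with m(α_i) = c_i for every i, so c is indeed a codeword.


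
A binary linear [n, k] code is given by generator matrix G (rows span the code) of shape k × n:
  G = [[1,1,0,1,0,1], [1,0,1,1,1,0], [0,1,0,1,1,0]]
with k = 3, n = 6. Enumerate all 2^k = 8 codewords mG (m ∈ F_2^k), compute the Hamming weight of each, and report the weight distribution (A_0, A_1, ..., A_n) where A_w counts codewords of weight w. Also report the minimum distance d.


Weight distribution: A_0 = 1, A_3 = 4, A_4 = 3. Minimum distance d = 3.

Enumerate all 2^3 = 8 messages m ∈ F_2^3.
For each, compute codeword c = mG in F_2^6, then tally its weight.
  m = 000 → c = 000000, weight = 0.
  m = 100 → c = 110101, weight = 4.
  m = 010 → c = 101110, weight = 4.
  m = 110 → c = 011011, weight = 4.
  m = 001 → c = 010110, weight = 3.
  m = 101 → c = 100011, weight = 3.
  m = 011 → c = 111000, weight = 3.
  m = 111 → c = 001101, weight = 3.
Tally weights:
  weight 0: 1 codewords.
  weight 3: 4 codewords.
  weight 4: 3 codewords.
Minimum distance d = smallest w > 0 with A_w > 0 = 3.
Sanity: Σ A_w = 8 = 2^3 = 8 ✓.


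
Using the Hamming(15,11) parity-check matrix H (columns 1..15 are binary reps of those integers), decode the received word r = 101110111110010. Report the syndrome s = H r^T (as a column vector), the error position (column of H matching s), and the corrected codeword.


s = (1, 0, 1, 0)^T, error position = 10, corrected codeword c = 101110111010010

Compute s = H r^T mod 2 one row at a time:
  s_1 = 1 + 1 + 1 + 1 + 0 + 0 + 1 + 0 = 5 ≡ 1 (mod 2).
  s_2 = 1 + 1 + 0 + 1 + 0 + 0 + 1 + 0 = 4 ≡ 0 (mod 2).
  s_3 = 0 + 1 + 0 + 1 + 1 + 1 + 1 + 0 = 5 ≡ 1 (mod 2).
  s_4 = 1 + 1 + 1 + 1 + 1 + 1 + 0 + 0 = 6 ≡ 0 (mod 2).
s = (1, 0, 1, 0)^T — this equals column 10 of H (binary 1010), so error is at position 10.
Correct: flip bit 10 of r = 101110111110010 to get c = 101110111010010.


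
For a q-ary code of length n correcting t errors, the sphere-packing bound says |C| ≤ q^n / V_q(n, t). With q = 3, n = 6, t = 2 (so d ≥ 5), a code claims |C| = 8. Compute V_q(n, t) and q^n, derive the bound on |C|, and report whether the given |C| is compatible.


V_q(n, t) = 73, q^n = 729, Hamming bound = 9, |C| = 8 ≤ bound (satisfied).

Step 1: Compute V_q(n, t) = Σ_{j=0}^2 C(n, j) (q−1)^j.
  j = 0: C(6,0)·(2)^0 = 1·1 = 1.
  j = 1: C(6,1)·(2)^1 = 6·2 = 12.
  j = 2: C(6,2)·(2)^2 = 15·4 = 60.
  V_q(n, t) = 1 + 12 + 60 = 73.
Step 2: q^n = 3^6 = 729.
Step 3: Hamming bound ⌊q^n / V_q(n,t)⌋ = ⌊729/73⌋ = 9.
Step 4: Compare |C| = 8 to 9: satisfied.
The claimed |C| lies below the Hamming bound.


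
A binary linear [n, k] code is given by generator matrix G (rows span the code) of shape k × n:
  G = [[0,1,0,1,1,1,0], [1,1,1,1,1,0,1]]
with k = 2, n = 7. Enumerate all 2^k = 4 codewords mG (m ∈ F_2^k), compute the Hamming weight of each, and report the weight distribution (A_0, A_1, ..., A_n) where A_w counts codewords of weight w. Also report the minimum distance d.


Weight distribution: A_0 = 1, A_4 = 2, A_6 = 1. Minimum distance d = 4.

Enumerate all 2^2 = 4 messages m ∈ F_2^2.
For each, compute codeword c = mG in F_2^7, then tally its weight.
  m = 00 → c = 0000000, weight = 0.
  m = 10 → c = 0101110, weight = 4.
  m = 01 → c = 1111101, weight = 6.
  m = 11 → c = 1010011, weight = 4.
Tally weights:
  weight 0: 1 codewords.
  weight 4: 2 codewords.
  weight 6: 1 codewords.
Minimum distance d = smallest w > 0 with A_w > 0 = 4.
Sanity: Σ A_w = 4 = 2^2 = 4 ✓.


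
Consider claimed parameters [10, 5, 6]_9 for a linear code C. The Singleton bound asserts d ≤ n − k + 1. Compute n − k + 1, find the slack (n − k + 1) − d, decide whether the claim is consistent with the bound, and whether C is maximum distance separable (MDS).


Singleton RHS = n − k + 1 = 6, slack = 0, bound satisfied, MDS.

Singleton bound: d ≤ n − k + 1.
Here n = 10, k = 5, so n − k + 1 = 6.
Given d = 6, check d ≤ 6: YES.
Slack = (n − k + 1) − d = 0.
The code is MDS (slack = 0).
Description: the claimed parameters are [10, 5, 6]_9; such a code would be MDS (meets Singleton bound).


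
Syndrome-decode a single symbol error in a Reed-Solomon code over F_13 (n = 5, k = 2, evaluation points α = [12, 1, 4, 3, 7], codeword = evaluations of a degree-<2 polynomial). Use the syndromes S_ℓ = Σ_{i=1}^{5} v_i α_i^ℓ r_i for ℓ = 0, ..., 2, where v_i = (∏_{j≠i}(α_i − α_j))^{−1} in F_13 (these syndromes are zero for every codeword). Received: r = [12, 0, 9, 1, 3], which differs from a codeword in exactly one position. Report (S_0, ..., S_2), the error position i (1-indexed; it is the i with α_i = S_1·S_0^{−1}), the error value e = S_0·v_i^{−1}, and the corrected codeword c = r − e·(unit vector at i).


S = (2, 8, 6), error at position 3, error magnitude e = 1, c = [12, 0, 8, 1, 3].

Step 1: column multipliers v_i = (∏_{j≠i}(α_i − α_j))^{−1} mod 13.
  i = 1 (α = 12): (12−1)(12−4)(12−3)(12−7) = 11·8·9·5 = 3960 ≡ 8, so v_1 = 8^{−1} = 5 (mod 13).
  i = 2 (α = 1): (1−12)(1−4)(1−3)(1−7) = (−11)·(−3)·(−2)·(−6) = 396 ≡ 6, so v_2 = 6^{−1} = 11 (mod 13).
  i = 3 (α = 4): (4−12)(4−1)(4−3)(4−7) = (−8)·3·1·(−3) = 72 ≡ 7, so v_3 = 7^{−1} = 2 (mod 13).
  i = 4 (α = 3): (3−12)(3−1)(3−4)(3−7) = (−9)·2·(−1)·(−4) = −72 ≡ 6, so v_4 = 6^{−1} = 11 (mod 13).
  i = 5 (α = 7): (7−12)(7−1)(7−4)(7−3) = (−5)·6·3·4 = −360 ≡ 4, so v_5 = 4^{−1} = 10 (mod 13).
  v = [5, 11, 2, 11, 10].
Step 2: syndromes of r = [12, 0, 9, 1, 3] (all sums mod 13).
  S_0 = Σ v_i r_i = 5·12 + 11·0 + 2·9 + 11·1 + 10·3 = 119 ≡ 2.
  S_1 = Σ v_i α_i r_i = 5·12·12 + 11·1·0 + 2·4·9 + 11·3·1 + 10·7·3 = 1035 ≡ 8.
  α_i^2 mod 13 = [1, 1, 3, 9, 10].
  S_2 = Σ v_i α_i^2 r_i = 5·1·12 + 11·1·0 + 2·3·9 + 11·9·1 + 10·10·3 = 513 ≡ 6.
  S = (2, 8, 6) ≠ 0, so r is not a codeword (an error is present).
Step 3: locate the error. For a single error e at position i, S_ℓ = v_i·e·α_i^ℓ, so α_err = S_1/S_0.
  S_0^{−1} = 2^{−1} = 7 (mod 13), so α_err = 8·7 = 56 ≡ 4 = α_3. Error position i = 3.
  Consistency check: S_2/S_1 = 6·5 = 30 ≡ 4 = α_err ✓ (single-error assumption holds).
Step 4: error magnitude e = S_0/v_3 = S_0·∏_{j≠3}(α_3 − α_j) = 2·7 = 14 ≡ 1 (mod 13).
Step 5: correct position 3: c_3 = r_3 − e = 9 − 1 ≡ 8 (mod 13). Hence c = [12, 0, 8, 1, 3].
  Check: interpolating c through the α_i gives m(x) = 6 + 7·x (degree < 2) with m(α_i) = c_i for every i, so c is indeed a codeword.


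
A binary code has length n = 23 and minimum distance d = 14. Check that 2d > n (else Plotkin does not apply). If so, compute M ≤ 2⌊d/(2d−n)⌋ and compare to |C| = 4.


Plotkin bound M ≤ 4; given |C| = 4 ≤ bound (satisfied).

Check applicability: 2d = 28, n = 23.
2d − n = 5 > 0, so Plotkin applies.
Compute d/(2d−n) = 14/5 ≈ 2.8000.
⌊d/(2d−n)⌋ = 2.
Plotkin bound: M ≤ 2·2 = 4.
Given |C| = 4, check: satisfied.
This |C| is at the Plotkin bound.


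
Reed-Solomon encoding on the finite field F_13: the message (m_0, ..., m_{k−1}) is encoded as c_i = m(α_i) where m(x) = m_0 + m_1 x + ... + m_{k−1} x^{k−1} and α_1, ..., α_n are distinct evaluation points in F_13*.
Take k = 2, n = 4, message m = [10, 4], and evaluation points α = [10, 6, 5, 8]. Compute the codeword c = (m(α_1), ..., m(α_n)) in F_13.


c = [11, 8, 4, 3]

Message polynomial: m(x) = 10 + 4·x (mod 13).
For each evaluation point α_i, compute m(α_i) mod 13:
  α_1 = 10: Horner steps 4 → 11, so m(10) = 11.
  α_2 = 6: Horner steps 4 → 8, so m(6) = 8.
  α_3 = 5: Horner steps 4 → 4, so m(5) = 4.
  α_4 = 8: Horner steps 4 → 3, so m(8) = 3.
Codeword c = [11, 8, 4, 3] ∈ F_13^4.


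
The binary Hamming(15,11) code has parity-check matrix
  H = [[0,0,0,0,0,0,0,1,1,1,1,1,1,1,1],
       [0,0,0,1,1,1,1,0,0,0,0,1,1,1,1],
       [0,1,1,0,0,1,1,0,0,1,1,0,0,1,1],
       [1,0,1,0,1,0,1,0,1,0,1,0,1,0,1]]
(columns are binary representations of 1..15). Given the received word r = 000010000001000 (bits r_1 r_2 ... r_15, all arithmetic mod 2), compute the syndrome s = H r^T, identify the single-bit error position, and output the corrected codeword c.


s = (1, 0, 0, 1)^T, error position = 9, corrected codeword c = 000010001001000

Compute s = H r^T mod 2 one row at a time:
  s_1 = 0 + 0 + 0 + 0 + 1 + 0 + 0 + 0 = 1 ≡ 1 (mod 2).
  s_2 = 0 + 1 + 0 + 0 + 1 + 0 + 0 + 0 = 2 ≡ 0 (mod 2).
  s_3 = 0 + 0 + 0 + 0 + 0 + 0 + 0 + 0 = 0 ≡ 0 (mod 2).
  s_4 = 0 + 0 + 1 + 0 + 0 + 0 + 0 + 0 = 1 ≡ 1 (mod 2).
s = (1, 0, 0, 1)^T — this equals column 9 of H (binary 1001), so error is at position 9.
Correct: flip bit 9 of r = 000010000001000 to get c = 000010001001000.


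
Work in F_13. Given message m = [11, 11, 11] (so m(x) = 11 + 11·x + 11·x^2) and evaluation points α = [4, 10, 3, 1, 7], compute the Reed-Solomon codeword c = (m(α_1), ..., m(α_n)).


c = [10, 12, 0, 7, 3]

Message polynomial: m(x) = 11 + 11·x + 11·x^2 (mod 13).
For each evaluation point α_i, compute m(α_i) mod 13:
  α_1 = 4: Horner steps 11 → 3 → 10, so m(4) = 10.
  α_2 = 10: Horner steps 11 → 4 → 12, so m(10) = 12.
  α_3 = 3: Horner steps 11 → 5 → 0, so m(3) = 0.
  α_4 = 1: Horner steps 11 → 9 → 7, so m(1) = 7.
  α_5 = 7: Horner steps 11 → 10 → 3, so m(7) = 3.
Codeword c = [10, 12, 0, 7, 3] ∈ F_13^5.


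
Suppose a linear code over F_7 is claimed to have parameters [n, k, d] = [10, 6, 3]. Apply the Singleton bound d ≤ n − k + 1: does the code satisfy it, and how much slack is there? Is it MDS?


Singleton RHS = n − k + 1 = 5, slack = 2, bound satisfied, not MDS.

Singleton bound: d ≤ n − k + 1.
Here n = 10, k = 6, so n − k + 1 = 5.
Given d = 3, check d ≤ 5: YES.
Slack = (n − k + 1) − d = 2.
The code is NOT MDS (slack = 2 > 0).
Description: the claimed parameters are [10, 6, 3]_7; such a code would be non-MDS.


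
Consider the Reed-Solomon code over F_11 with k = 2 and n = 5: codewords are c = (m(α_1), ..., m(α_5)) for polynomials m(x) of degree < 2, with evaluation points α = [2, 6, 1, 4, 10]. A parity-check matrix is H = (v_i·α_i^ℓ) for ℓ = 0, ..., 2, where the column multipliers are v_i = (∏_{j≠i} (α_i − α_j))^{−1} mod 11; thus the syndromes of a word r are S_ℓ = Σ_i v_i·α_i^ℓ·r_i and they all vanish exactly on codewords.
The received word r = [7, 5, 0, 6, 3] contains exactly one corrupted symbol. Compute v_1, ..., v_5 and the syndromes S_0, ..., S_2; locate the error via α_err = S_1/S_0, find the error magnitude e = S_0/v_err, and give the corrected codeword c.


S = (3, 3, 3), error at position 3, error magnitude e = 9, c = [7, 5, 2, 6, 3].

Step 1: column multipliers v_i = (∏_{j≠i}(α_i − α_j))^{−1} mod 11.
  i = 1 (α = 2): (2−6)(2−1)(2−4)(2−10) = (−4)·1·(−2)·(−8) = −64 ≡ 2, so v_1 = 2^{−1} = 6 (mod 11).
  i = 2 (α = 6): (6−2)(6−1)(6−4)(6−10) = 4·5·2·(−4) = −160 ≡ 5, so v_2 = 5^{−1} = 9 (mod 11).
  i = 3 (α = 1): (1−2)(1−6)(1−4)(1−10) = (−1)·(−5)·(−3)·(−9) = 135 ≡ 3, so v_3 = 3^{−1} = 4 (mod 11).
  i = 4 (α = 4): (4−2)(4−6)(4−1)(4−10) = 2·(−2)·3·(−6) = 72 ≡ 6, so v_4 = 6^{−1} = 2 (mod 11).
  i = 5 (α = 10): (10−2)(10−6)(10−1)(10−4) = 8·4·9·6 = 1728 ≡ 1, so v_5 = 1^{−1} = 1 (mod 11).
  v = [6, 9, 4, 2, 1].
Step 2: syndromes of r = [7, 5, 0, 6, 3] (all sums mod 11).
  S_0 = Σ v_i r_i = 6·7 + 9·5 + 4·0 + 2·6 + 1·3 = 102 ≡ 3.
  S_1 = Σ v_i α_i r_i = 6·2·7 + 9·6·5 + 4·1·0 + 2·4·6 + 1·10·3 = 432 ≡ 3.
  α_i^2 mod 11 = [4, 3, 1, 5, 1].
  S_2 = Σ v_i α_i^2 r_i = 6·4·7 + 9·3·5 + 4·1·0 + 2·5·6 + 1·1·3 = 366 ≡ 3.
  S = (3, 3, 3) ≠ 0, so r is not a codeword (an error is present).
Step 3: locate the error. For a single error e at position i, S_ℓ = v_i·e·α_i^ℓ, so α_err = S_1/S_0.
  S_0^{−1} = 3^{−1} = 4 (mod 11), so α_err = 3·4 = 12 ≡ 1 = α_3. Error position i = 3.
  Consistency check: S_2/S_1 = 3·4 = 12 ≡ 1 = α_err ✓ (single-error assumption holds).
Step 4: error magnitude e = S_0/v_3 = S_0·∏_{j≠3}(α_3 − α_j) = 3·3 = 9 ≡ 9 (mod 11).
Step 5: correct position 3: c_3 = r_3 − e = 0 − 9 ≡ 2 (mod 11). Hence c = [7, 5, 2, 6, 3].
  Check: interpolating c through the α_i gives m(x) = 8 + 5·x (degree < 2) with m(α_i) = c_i for every i, so c is indeed a codeword.


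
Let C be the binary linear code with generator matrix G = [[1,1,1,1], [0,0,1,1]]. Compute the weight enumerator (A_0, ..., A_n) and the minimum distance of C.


Weight distribution: A_0 = 1, A_2 = 2, A_4 = 1. Minimum distance d = 2.

Enumerate all 2^2 = 4 messages m ∈ F_2^2.
For each, compute codeword c = mG in F_2^4, then tally its weight.
  m = 00 → c = 0000, weight = 0.
  m = 10 → c = 1111, weight = 4.
  m = 01 → c = 0011, weight = 2.
  m = 11 → c = 1100, weight = 2.
Tally weights:
  weight 0: 1 codewords.
  weight 2: 2 codewords.
  weight 4: 1 codewords.
Minimum distance d = smallest w > 0 with A_w > 0 = 2.
Sanity: Σ A_w = 4 = 2^2 = 4 ✓.


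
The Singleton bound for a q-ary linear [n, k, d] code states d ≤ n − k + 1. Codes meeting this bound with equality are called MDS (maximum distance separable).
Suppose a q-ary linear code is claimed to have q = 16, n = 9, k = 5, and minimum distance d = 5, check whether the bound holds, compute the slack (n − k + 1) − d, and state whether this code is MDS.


Singleton RHS = n − k + 1 = 5, slack = 0, bound satisfied, MDS.

Singleton bound: d ≤ n − k + 1.
Here n = 9, k = 5, so n − k + 1 = 5.
Given d = 5, check d ≤ 5: YES.
Slack = (n − k + 1) − d = 0.
The code is MDS (slack = 0).
Description: the claimed parameters are [9, 5, 5]_16; such a code would be MDS (meets Singleton bound).


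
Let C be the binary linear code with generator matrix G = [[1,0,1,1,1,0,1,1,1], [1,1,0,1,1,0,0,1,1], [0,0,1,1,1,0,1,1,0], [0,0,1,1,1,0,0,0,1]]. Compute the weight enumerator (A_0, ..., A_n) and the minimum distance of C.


Weight distribution: A_0 = 1, A_2 = 1, A_3 = 3, A_4 = 5, A_5 = 4, A_6 = 1, A_7 = 1. Minimum distance d = 2.

Enumerate all 2^4 = 16 messages m ∈ F_2^4.
For each, compute codeword c = mG in F_2^9, then tally its weight.
  m = 0000 → c = 000000000, weight = 0.
  m = 1000 → c = 101110111, weight = 7.
  m = 0100 → c = 110110011, weight = 6.
  m = 1100 → c = 011000100, weight = 3.
  m = 0010 → c = 001110110, weight = 5.
  m = 1010 → c = 100000001, weight = 2.
  m = 0110 → c = 111000101, weight = 5.
  m = 1110 → c = 010110010, weight = 4.
  m = 0001 → c = 001110001, weight = 4.
  m = 1001 → c = 100000110, weight = 3.
  m = 0101 → c = 111000010, weight = 4.
  m = 1101 → c = 010110101, weight = 5.
  m = 0011 → c = 000000111, weight = 3.
  m = 1011 → c = 101110000, weight = 4.
  m = 0111 → c = 110110100, weight = 5.
  m = 1111 → c = 011000011, weight = 4.
Tally weights:
  weight 0: 1 codewords.
  weight 2: 1 codewords.
  weight 3: 3 codewords.
  weight 4: 5 codewords.
  weight 5: 4 codewords.
  weight 6: 1 codewords.
  weight 7: 1 codewords.
Minimum distance d = smallest w > 0 with A_w > 0 = 2.
Sanity: Σ A_w = 16 = 2^4 = 16 ✓.


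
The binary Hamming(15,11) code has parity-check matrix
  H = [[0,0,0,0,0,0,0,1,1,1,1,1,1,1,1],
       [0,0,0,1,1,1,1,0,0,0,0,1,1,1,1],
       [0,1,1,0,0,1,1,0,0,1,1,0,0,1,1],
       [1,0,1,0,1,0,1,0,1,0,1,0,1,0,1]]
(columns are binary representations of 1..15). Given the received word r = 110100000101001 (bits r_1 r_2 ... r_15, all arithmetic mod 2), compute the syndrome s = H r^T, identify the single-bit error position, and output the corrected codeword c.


s = (1, 1, 1, 0)^T, error position = 14, corrected codeword c = 110100000101011

Compute s = H r^T mod 2 one row at a time:
  s_1 = 0 + 0 + 1 + 0 + 1 + 0 + 0 + 1 = 3 ≡ 1 (mod 2).
  s_2 = 1 + 0 + 0 + 0 + 1 + 0 + 0 + 1 = 3 ≡ 1 (mod 2).
  s_3 = 1 + 0 + 0 + 0 + 1 + 0 + 0 + 1 = 3 ≡ 1 (mod 2).
  s_4 = 1 + 0 + 0 + 0 + 0 + 0 + 0 + 1 = 2 ≡ 0 (mod 2).
s = (1, 1, 1, 0)^T — this equals column 14 of H (binary 1110), so error is at position 14.
Correct: flip bit 14 of r = 110100000101001 to get c = 110100000101011.


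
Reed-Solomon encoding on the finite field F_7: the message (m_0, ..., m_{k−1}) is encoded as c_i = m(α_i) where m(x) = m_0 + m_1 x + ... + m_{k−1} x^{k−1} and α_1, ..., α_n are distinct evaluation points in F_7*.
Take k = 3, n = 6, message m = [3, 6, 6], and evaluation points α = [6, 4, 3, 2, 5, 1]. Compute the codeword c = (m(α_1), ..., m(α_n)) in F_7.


c = [3, 4, 5, 4, 1, 1]

Message polynomial: m(x) = 3 + 6·x + 6·x^2 (mod 7).
For each evaluation point α_i, compute m(α_i) mod 7:
  α_1 = 6: Horner steps 6 → 0 → 3, so m(6) = 3.
  α_2 = 4: Horner steps 6 → 2 → 4, so m(4) = 4.
  α_3 = 3: Horner steps 6 → 3 → 5, so m(3) = 5.
  α_4 = 2: Horner steps 6 → 4 → 4, so m(2) = 4.
  α_5 = 5: Horner steps 6 → 1 → 1, so m(5) = 1.
  α_6 = 1: Horner steps 6 → 5 → 1, so m(1) = 1.
Codeword c = [3, 4, 5, 4, 1, 1] ∈ F_7^6.


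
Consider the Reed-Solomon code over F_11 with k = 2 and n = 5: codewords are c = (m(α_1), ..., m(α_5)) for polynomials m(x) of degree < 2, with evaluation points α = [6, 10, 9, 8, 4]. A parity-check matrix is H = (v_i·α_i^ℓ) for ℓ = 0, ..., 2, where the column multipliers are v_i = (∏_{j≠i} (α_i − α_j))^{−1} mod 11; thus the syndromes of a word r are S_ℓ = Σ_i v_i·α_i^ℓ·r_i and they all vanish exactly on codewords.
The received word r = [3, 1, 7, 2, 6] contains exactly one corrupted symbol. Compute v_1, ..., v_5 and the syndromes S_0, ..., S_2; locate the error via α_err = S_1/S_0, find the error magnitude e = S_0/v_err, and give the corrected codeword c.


S = (10, 7, 6), error at position 5, error magnitude e = 2, c = [3, 1, 7, 2, 4].

Step 1: column multipliers v_i = (∏_{j≠i}(α_i − α_j))^{−1} mod 11.
  i = 1 (α = 6): (6−10)(6−9)(6−8)(6−4) = (−4)·(−3)·(−2)·2 = −48 ≡ 7, so v_1 = 7^{−1} = 8 (mod 11).
  i = 2 (α = 10): (10−6)(10−9)(10−8)(10−4) = 4·1·2·6 = 48 ≡ 4, so v_2 = 4^{−1} = 3 (mod 11).
  i = 3 (α = 9): (9−6)(9−10)(9−8)(9−4) = 3·(−1)·1·5 = −15 ≡ 7, so v_3 = 7^{−1} = 8 (mod 11).
  i = 4 (α = 8): (8−6)(8−10)(8−9)(8−4) = 2·(−2)·(−1)·4 = 16 ≡ 5, so v_4 = 5^{−1} = 9 (mod 11).
  i = 5 (α = 4): (4−6)(4−10)(4−9)(4−8) = (−2)·(−6)·(−5)·(−4) = 240 ≡ 9, so v_5 = 9^{−1} = 5 (mod 11).
  v = [8, 3, 8, 9, 5].
Step 2: syndromes of r = [3, 1, 7, 2, 6] (all sums mod 11).
  S_0 = Σ v_i r_i = 8·3 + 3·1 + 8·7 + 9·2 + 5·6 = 131 ≡ 10.
  S_1 = Σ v_i α_i r_i = 8·6·3 + 3·10·1 + 8·9·7 + 9·8·2 + 5·4·6 = 942 ≡ 7.
  α_i^2 mod 11 = [3, 1, 4, 9, 5].
  S_2 = Σ v_i α_i^2 r_i = 8·3·3 + 3·1·1 + 8·4·7 + 9·9·2 + 5·5·6 = 611 ≡ 6.
  S = (10, 7, 6) ≠ 0, so r is not a codeword (an error is present).
Step 3: locate the error. For a single error e at position i, S_ℓ = v_i·e·α_i^ℓ, so α_err = S_1/S_0.
  S_0^{−1} = 10^{−1} = 10 (mod 11), so α_err = 7·10 = 70 ≡ 4 = α_5. Error position i = 5.
  Consistency check: S_2/S_1 = 6·8 = 48 ≡ 4 = α_err ✓ (single-error assumption holds).
Step 4: error magnitude e = S_0/v_5 = S_0·∏_{j≠5}(α_5 − α_j) = 10·9 = 90 ≡ 2 (mod 11).
Step 5: correct position 5: c_5 = r_5 − e = 6 − 2 ≡ 4 (mod 11). Hence c = [3, 1, 7, 2, 4].
  Check: interpolating c through the α_i gives m(x) = 6 + 5·x (degree < 2) with m(α_i) = c_i for every i, so c is indeed a codeword.


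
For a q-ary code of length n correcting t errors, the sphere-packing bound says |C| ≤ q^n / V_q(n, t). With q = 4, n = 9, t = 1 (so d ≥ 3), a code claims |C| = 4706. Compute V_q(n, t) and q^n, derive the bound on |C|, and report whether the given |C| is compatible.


V_q(n, t) = 28, q^n = 262144, Hamming bound = 9362, |C| = 4706 ≤ bound (satisfied).

Step 1: Compute V_q(n, t) = Σ_{j=0}^1 C(n, j) (q−1)^j.
  j = 0: C(9,0)·(3)^0 = 1·1 = 1.
  j = 1: C(9,1)·(3)^1 = 9·3 = 27.
  V_q(n, t) = 1 + 27 = 28.
Step 2: q^n = 4^9 = 262144.
Step 3: Hamming bound ⌊q^n / V_q(n,t)⌋ = ⌊262144/28⌋ = 9362.
Step 4: Compare |C| = 4706 to 9362: satisfied.
The claimed |C| lies below the Hamming bound.


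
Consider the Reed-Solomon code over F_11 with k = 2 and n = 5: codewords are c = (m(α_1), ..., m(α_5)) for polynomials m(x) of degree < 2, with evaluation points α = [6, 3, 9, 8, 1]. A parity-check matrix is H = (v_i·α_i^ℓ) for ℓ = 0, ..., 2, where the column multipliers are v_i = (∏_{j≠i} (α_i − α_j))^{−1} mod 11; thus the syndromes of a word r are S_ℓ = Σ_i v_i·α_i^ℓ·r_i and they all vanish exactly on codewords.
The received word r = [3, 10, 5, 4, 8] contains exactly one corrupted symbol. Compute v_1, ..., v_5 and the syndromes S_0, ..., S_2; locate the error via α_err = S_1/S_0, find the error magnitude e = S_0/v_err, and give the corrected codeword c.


S = (6, 3, 7), error at position 1, error magnitude e = 1, c = [2, 10, 5, 4, 8].

Step 1: column multipliers v_i = (∏_{j≠i}(α_i − α_j))^{−1} mod 11.
  i = 1 (α = 6): (6−3)(6−9)(6−8)(6−1) = 3·(−3)·(−2)·5 = 90 ≡ 2, so v_1 = 2^{−1} = 6 (mod 11).
  i = 2 (α = 3): (3−6)(3−9)(3−8)(3−1) = (−3)·(−6)·(−5)·2 = −180 ≡ 7, so v_2 = 7^{−1} = 8 (mod 11).
  i = 3 (α = 9): (9−6)(9−3)(9−8)(9−1) = 3·6·1·8 = 144 ≡ 1, so v_3 = 1^{−1} = 1 (mod 11).
  i = 4 (α = 8): (8−6)(8−3)(8−9)(8−1) = 2·5·(−1)·7 = −70 ≡ 7, so v_4 = 7^{−1} = 8 (mod 11).
  i = 5 (α = 1): (1−6)(1−3)(1−9)(1−8) = (−5)·(−2)·(−8)·(−7) = 560 ≡ 10, so v_5 = 10^{−1} = 10 (mod 11).
  v = [6, 8, 1, 8, 10].
Step 2: syndromes of r = [3, 10, 5, 4, 8] (all sums mod 11).
  S_0 = Σ v_i r_i = 6·3 + 8·10 + 1·5 + 8·4 + 10·8 = 215 ≡ 6.
  S_1 = Σ v_i α_i r_i = 6·6·3 + 8·3·10 + 1·9·5 + 8·8·4 + 10·1·8 = 729 ≡ 3.
  α_i^2 mod 11 = [3, 9, 4, 9, 1].
  S_2 = Σ v_i α_i^2 r_i = 6·3·3 + 8·9·10 + 1·4·5 + 8·9·4 + 10·1·8 = 1162 ≡ 7.
  S = (6, 3, 7) ≠ 0, so r is not a codeword (an error is present).
Step 3: locate the error. For a single error e at position i, S_ℓ = v_i·e·α_i^ℓ, so α_err = S_1/S_0.
  S_0^{−1} = 6^{−1} = 2 (mod 11), so α_err = 3·2 = 6 ≡ 6 = α_1. Error position i = 1.
  Consistency check: S_2/S_1 = 7·4 = 28 ≡ 6 = α_err ✓ (single-error assumption holds).
Step 4: error magnitude e = S_0/v_1 = S_0·∏_{j≠1}(α_1 − α_j) = 6·2 = 12 ≡ 1 (mod 11).
Step 5: correct position 1: c_1 = r_1 − e = 3 − 1 ≡ 2 (mod 11). Hence c = [2, 10, 5, 4, 8].
  Check: interpolating c through the α_i gives m(x) = 7 + 1·x (degree < 2) with m(α_i) = c_i for every i, so c is indeed a codeword.


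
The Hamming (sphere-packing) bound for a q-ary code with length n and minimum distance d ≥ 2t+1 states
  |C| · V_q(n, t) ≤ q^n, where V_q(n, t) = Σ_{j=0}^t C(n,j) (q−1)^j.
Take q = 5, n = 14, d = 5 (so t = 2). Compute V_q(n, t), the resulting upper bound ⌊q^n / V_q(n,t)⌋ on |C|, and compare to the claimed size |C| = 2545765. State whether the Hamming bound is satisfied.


V_q(n, t) = 1513, q^n = 6103515625, Hamming bound = 4034048, |C| = 2545765 ≤ bound (satisfied).

Step 1: Compute V_q(n, t) = Σ_{j=0}^2 C(n, j) (q−1)^j.
  j = 0: C(14,0)·(4)^0 = 1·1 = 1.
  j = 1: C(14,1)·(4)^1 = 14·4 = 56.
  j = 2: C(14,2)·(4)^2 = 91·16 = 1456.
  V_q(n, t) = 1 + 56 + 1456 = 1513.
Step 2: q^n = 5^14 = 6103515625.
Step 3: Hamming bound ⌊q^n / V_q(n,t)⌋ = ⌊6103515625/1513⌋ = 4034048.
Step 4: Compare |C| = 2545765 to 4034048: satisfied.
The claimed |C| lies below the Hamming bound.
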